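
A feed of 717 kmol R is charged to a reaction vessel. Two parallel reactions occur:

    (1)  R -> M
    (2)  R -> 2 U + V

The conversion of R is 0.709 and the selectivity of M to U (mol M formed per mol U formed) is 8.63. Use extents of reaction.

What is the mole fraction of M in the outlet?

Conversion of R: R consumed = 0.709 × 717 = 508.4 kmol = 1ξ₁ + 1ξ₂.
Selectivity: 1ξ₁ / (2ξ₂) = 8.63 → ξ₁ = 17.26 ξ₂.
Substitute: (1·17.26 + 1) ξ₂ = 508.4 → ξ₂ = 27.84 kmol, ξ₁ = 480.5 kmol.
Outlet amounts (n = n₀ + Σ ν·ξ):
  R: 717 − 1(480.5) − 1(27.84) = 208.6
  M: 0 + 1(480.5) = 480.5
  U: 0 + 2(27.84) = 55.68
  V: 0 + 1(27.84) = 27.84
Total out = 772.7 kmol; y_M = 480.5 / 772.7 = 0.6219.

0.622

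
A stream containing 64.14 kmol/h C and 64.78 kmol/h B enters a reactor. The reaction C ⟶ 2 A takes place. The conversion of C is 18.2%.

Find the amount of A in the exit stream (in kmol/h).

23.3 kmol/h

C reacted = 0.182 × 64.14 = 11.67 kmol/h; ν_C = −1, so ξ = 11.67/1 = 11.67 kmol/h.
Outlet amounts (n = n₀ + ν ξ):
  C: 64.14 − 1(11.67) = 52.47
  A: 0 + 2(11.67) = 23.35
  B: 64.78 (inert)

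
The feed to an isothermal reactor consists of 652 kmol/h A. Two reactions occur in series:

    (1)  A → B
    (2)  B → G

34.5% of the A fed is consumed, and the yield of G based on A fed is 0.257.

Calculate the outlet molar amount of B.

Conversion of A: A consumed = 1ξ₁ = 0.345 × 652 → ξ₁ = 224.9 kmol/h.
Yield of G: 1ξ₂ / 652 = 0.257 → ξ₂ = 167.6 kmol/h.
Outlet amounts (n = n₀ + Σ ν·ξ):
  A: 652 − 1(224.9) = 427.1
  B: 0 + 1(224.9) − 1(167.6) = 57.38
  G: 0 + 1(167.6) = 167.6

57.4 kmol/h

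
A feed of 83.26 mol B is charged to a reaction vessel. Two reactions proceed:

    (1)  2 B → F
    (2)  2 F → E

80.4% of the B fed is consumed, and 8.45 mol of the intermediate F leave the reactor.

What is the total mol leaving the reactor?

37.3 mol

Conversion of B: B consumed = 2ξ₁ = 0.804 × 83.26 → ξ₁ = 33.47 mol.
F balance: n_F = 0 + 1ξ₁ − 2ξ₂ = 8.45 → ξ₂ = (1·33.47 − 8.45)/2 = 12.51 mol.
Outlet amounts (n = n₀ + Σ ν·ξ):
  B: 83.26 − 2(33.47) = 16.32
  F: 0 + 1(33.47) − 2(12.51) = 8.45
  E: 0 + 1(12.51) = 12.51
Total out = 16.32 + 8.45 + 12.51 = 37.28 mol.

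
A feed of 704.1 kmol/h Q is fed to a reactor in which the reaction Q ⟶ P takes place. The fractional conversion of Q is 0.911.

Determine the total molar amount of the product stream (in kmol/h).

704 kmol/h

Q reacted = 0.911 × 704.1 = 641.4 kmol/h; ν_Q = −1, so ξ = 641.4/1 = 641.4 kmol/h.
Outlet amounts (n = n₀ + ν ξ):
  Q: 704.1 − 1(641.4) = 62.66
  P: 0 + 1(641.4) = 641.4
Total out = 62.66 + 641.4 = 704.1 kmol/h.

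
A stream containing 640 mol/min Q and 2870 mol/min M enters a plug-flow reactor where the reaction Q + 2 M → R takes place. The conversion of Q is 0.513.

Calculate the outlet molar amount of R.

328 mol/min

Q reacted = 0.513 × 640 = 328.3 mol/min; ν_Q = −1, so ξ = 328.3/1 = 328.3 mol/min.
Outlet amounts (n = n₀ + ν ξ):
  Q: 640 − 1(328.3) = 311.7
  M: 2870 − 2(328.3) = 2213
  R: 0 + 1(328.3) = 328.3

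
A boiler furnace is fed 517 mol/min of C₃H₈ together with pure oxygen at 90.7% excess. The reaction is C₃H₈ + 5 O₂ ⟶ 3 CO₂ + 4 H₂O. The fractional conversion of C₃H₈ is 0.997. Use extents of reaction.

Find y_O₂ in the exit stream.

Stoichiometric O₂ = 5 × 517 = 2585 mol/min; O₂ fed = 2585 × 1.907 = 4930 mol/min.
Fuel reacted = 0.997 × 517 → ξ = 515.4 mol/min.
Outlet (n = n₀ + ν ξ):
  C₃H₈: 517 − 1(515.4) = 1.551
  O₂: 4930 − 5(515.4) = 2352
  CO₂: 0 + 3(515.4) = 1546
  H₂O: 0 + 4(515.4) = 2062
Total out = 5962 mol/min; y_O₂ = 2352 / 5962 = 0.3946.

0.395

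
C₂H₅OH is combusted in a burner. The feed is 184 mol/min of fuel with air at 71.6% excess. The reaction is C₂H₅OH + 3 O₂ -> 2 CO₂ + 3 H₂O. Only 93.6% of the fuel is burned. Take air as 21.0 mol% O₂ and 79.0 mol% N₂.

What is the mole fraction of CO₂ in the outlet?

Stoichiometric O₂ = 3 × 184 = 552 mol/min; O₂ fed = 552 × 1.716 = 947.2 mol/min.
N₂ fed = 947.2 × 79/21 = 3563 mol/min.
Fuel reacted = 0.936 × 184 → ξ = 172.2 mol/min.
Outlet (n = n₀ + ν ξ):
  C₂H₅OH: 184 − 1(172.2) = 11.78
  O₂: 947.2 − 3(172.2) = 430.6
  N₂: 3563 (inert)
  CO₂: 0 + 2(172.2) = 344.4
  H₂O: 0 + 3(172.2) = 516.7
Total out = 4867 mol/min; y_CO₂ = 344.4 / 4867 = 0.07077.

0.0708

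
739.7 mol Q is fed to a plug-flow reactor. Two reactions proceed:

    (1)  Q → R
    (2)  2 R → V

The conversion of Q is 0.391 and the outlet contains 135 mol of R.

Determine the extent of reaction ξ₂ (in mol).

Conversion of Q: Q consumed = 1ξ₁ = 0.391 × 739.7 → ξ₁ = 289.2 mol.
R balance: n_R = 0 + 1ξ₁ − 2ξ₂ = 135 → ξ₂ = (1·289.2 − 135)/2 = 77.11 mol.
Outlet amounts (n = n₀ + Σ ν·ξ):
  Q: 739.7 − 1(289.2) = 450.5
  R: 0 + 1(289.2) − 2(77.11) = 135
  V: 0 + 1(77.11) = 77.11

ξ₂ = 77.1 mol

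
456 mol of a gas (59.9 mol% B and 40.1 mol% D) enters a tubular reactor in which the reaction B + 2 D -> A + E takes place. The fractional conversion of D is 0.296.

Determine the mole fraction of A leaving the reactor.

0.0631

D reacted = 0.296 × 182.9 = 54.13 mol; ν_D = −2, so ξ = 54.13/2 = 27.06 mol.
Outlet amounts (n = n₀ + ν ξ):
  B: 273.1 − 1(27.06) = 246.1
  D: 182.9 − 2(27.06) = 128.7
  A: 0 + 1(27.06) = 27.06
  E: 0 + 1(27.06) = 27.06
Total out = 428.9 mol; y_A = 27.06 / 428.9 = 0.06309.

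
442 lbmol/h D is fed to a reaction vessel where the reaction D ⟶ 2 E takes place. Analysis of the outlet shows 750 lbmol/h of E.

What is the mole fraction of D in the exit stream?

For E: n = n₀ + 2ξ → 750 = 0 + 2ξ, giving ξ = 375 lbmol/h.
Outlet amounts (n = n₀ + ν ξ):
  D: 442 − 1(375) = 67
  E: 0 + 2(375) = 750
Total out = 817 lbmol/h; y_D = 67 / 817 = 0.08201.

0.082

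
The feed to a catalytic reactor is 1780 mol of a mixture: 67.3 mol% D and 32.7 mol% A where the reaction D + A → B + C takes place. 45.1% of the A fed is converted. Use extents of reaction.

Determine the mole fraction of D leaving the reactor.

0.526

A reacted = 0.451 × 582.1 = 262.5 mol; ν_A = −1, so ξ = 262.5/1 = 262.5 mol.
Outlet amounts (n = n₀ + ν ξ):
  D: 1198 − 1(262.5) = 935.4
  A: 582.1 − 1(262.5) = 319.6
  B: 0 + 1(262.5) = 262.5
  C: 0 + 1(262.5) = 262.5
Total out = 1780 mol; y_D = 935.4 / 1780 = 0.5255.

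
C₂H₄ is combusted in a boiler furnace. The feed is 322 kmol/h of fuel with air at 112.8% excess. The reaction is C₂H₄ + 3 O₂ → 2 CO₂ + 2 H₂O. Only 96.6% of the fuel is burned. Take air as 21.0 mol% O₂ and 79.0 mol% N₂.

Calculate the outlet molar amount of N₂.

7730 kmol/h

Stoichiometric O₂ = 3 × 322 = 966 kmol/h; O₂ fed = 966 × 2.128 = 2056 kmol/h.
N₂ fed = 2056 × 79/21 = 7733 kmol/h.
Fuel reacted = 0.966 × 322 → ξ = 311.1 kmol/h.
Outlet (n = n₀ + ν ξ):
  C₂H₄: 322 − 1(311.1) = 10.95
  O₂: 2056 − 3(311.1) = 1122
  N₂: 7733 (inert)
  CO₂: 0 + 2(311.1) = 622.1
  H₂O: 0 + 2(311.1) = 622.1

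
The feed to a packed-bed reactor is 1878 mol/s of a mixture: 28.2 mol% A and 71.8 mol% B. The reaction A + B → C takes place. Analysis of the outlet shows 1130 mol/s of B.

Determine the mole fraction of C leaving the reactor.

For B: n = n₀ − 1ξ → 1130 = 1348 − 1ξ, giving ξ = 218.4 mol/s.
Outlet amounts (n = n₀ + ν ξ):
  A: 529.6 − 1(218.4) = 311.2
  B: 1348 − 1(218.4) = 1130
  C: 0 + 1(218.4) = 218.4
Total out = 1660 mol/s; y_C = 218.4 / 1660 = 0.1316.

0.132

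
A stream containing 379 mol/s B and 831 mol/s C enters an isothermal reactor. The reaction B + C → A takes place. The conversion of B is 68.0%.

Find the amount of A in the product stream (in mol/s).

258 mol/s

B reacted = 0.68 × 379 = 257.7 mol/s; ν_B = −1, so ξ = 257.7/1 = 257.7 mol/s.
Outlet amounts (n = n₀ + ν ξ):
  B: 379 − 1(257.7) = 121.3
  C: 831 − 1(257.7) = 573.3
  A: 0 + 1(257.7) = 257.7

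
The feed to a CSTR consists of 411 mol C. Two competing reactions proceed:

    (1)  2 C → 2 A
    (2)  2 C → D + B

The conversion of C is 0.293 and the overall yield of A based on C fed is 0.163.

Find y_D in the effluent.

0.065

Yield of A: 2ξ₁ / 411 = 0.163 → ξ₁ = 33.5 mol.
Conversion of C: 2ξ₁ + 2ξ₂ = 0.293 × 411 = 120.4 → ξ₂ = 26.71 mol.
Outlet amounts (n = n₀ + Σ ν·ξ):
  C: 411 − 2(33.5) − 2(26.71) = 290.6
  A: 0 + 2(33.5) = 66.99
  D: 0 + 1(26.71) = 26.71
  B: 0 + 1(26.71) = 26.71
Total out = 411 mol; y_D = 26.71 / 411 = 0.065.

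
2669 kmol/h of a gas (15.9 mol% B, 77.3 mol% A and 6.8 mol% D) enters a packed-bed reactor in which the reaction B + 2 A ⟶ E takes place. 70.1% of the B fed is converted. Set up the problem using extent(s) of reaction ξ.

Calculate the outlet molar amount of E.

B reacted = 0.701 × 424.4 = 297.5 kmol/h; ν_B = −1, so ξ = 297.5/1 = 297.5 kmol/h.
Outlet amounts (n = n₀ + ν ξ):
  B: 424.4 − 1(297.5) = 126.9
  A: 2063 − 2(297.5) = 1468
  E: 0 + 1(297.5) = 297.5
  D: 181.5 (inert)

297 kmol/h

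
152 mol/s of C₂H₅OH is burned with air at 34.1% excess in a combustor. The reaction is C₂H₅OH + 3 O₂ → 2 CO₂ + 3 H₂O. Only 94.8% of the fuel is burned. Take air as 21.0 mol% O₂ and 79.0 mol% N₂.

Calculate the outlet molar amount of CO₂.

288 mol/s

Stoichiometric O₂ = 3 × 152 = 456 mol/s; O₂ fed = 456 × 1.341 = 611.5 mol/s.
N₂ fed = 611.5 × 79/21 = 2300 mol/s.
Fuel reacted = 0.948 × 152 → ξ = 144.1 mol/s.
Outlet (n = n₀ + ν ξ):
  C₂H₅OH: 152 − 1(144.1) = 7.904
  O₂: 611.5 − 3(144.1) = 179.2
  N₂: 2300 (inert)
  CO₂: 0 + 2(144.1) = 288.2
  H₂O: 0 + 3(144.1) = 432.3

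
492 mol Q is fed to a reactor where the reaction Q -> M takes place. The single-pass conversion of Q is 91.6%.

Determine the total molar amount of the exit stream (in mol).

Q reacted = 0.916 × 492 = 450.7 mol; ν_Q = −1, so ξ = 450.7/1 = 450.7 mol.
Outlet amounts (n = n₀ + ν ξ):
  Q: 492 − 1(450.7) = 41.33
  M: 0 + 1(450.7) = 450.7
Total out = 41.33 + 450.7 = 492 mol.

492 mol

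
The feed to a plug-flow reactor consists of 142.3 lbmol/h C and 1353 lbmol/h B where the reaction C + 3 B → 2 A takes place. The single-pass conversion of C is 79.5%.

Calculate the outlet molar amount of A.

C reacted = 0.795 × 142.3 = 113.1 lbmol/h; ν_C = −1, so ξ = 113.1/1 = 113.1 lbmol/h.
Outlet amounts (n = n₀ + ν ξ):
  C: 142.3 − 1(113.1) = 29.17
  B: 1353 − 3(113.1) = 1014
  A: 0 + 2(113.1) = 226.3

226 lbmol/h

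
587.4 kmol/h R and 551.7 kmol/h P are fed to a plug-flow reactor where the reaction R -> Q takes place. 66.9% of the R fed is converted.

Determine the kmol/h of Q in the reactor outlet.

R reacted = 0.669 × 587.4 = 393 kmol/h; ν_R = −1, so ξ = 393/1 = 393 kmol/h.
Outlet amounts (n = n₀ + ν ξ):
  R: 587.4 − 1(393) = 194.4
  Q: 0 + 1(393) = 393
  P: 551.7 (inert)

393 kmol/h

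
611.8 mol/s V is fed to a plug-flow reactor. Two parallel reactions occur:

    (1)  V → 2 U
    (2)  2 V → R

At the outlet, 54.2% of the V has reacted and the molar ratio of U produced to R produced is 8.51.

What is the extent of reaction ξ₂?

ξ₂ = 53 mol/s

Conversion of V: V consumed = 0.542 × 611.8 = 331.6 mol/s = 1ξ₁ + 2ξ₂.
Selectivity: 2ξ₁ / (1ξ₂) = 8.51 → ξ₁ = 4.255 ξ₂.
Substitute: (1·4.255 + 2) ξ₂ = 331.6 → ξ₂ = 53.01 mol/s, ξ₁ = 225.6 mol/s.
Outlet amounts (n = n₀ + Σ ν·ξ):
  V: 611.8 − 1(225.6) − 2(53.01) = 280.2
  U: 0 + 2(225.6) = 451.1
  R: 0 + 1(53.01) = 53.01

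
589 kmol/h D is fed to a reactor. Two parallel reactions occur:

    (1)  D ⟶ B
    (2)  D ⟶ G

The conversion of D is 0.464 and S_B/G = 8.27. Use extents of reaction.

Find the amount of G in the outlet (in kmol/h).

Conversion of D: D consumed = 0.464 × 589 = 273.3 kmol/h = 1ξ₁ + 1ξ₂.
Selectivity: 1ξ₁ / (1ξ₂) = 8.27 → ξ₁ = 8.27 ξ₂.
Substitute: (1·8.27 + 1) ξ₂ = 273.3 → ξ₂ = 29.48 kmol/h, ξ₁ = 243.8 kmol/h.
Outlet amounts (n = n₀ + Σ ν·ξ):
  D: 589 − 1(243.8) − 1(29.48) = 315.7
  B: 0 + 1(243.8) = 243.8
  G: 0 + 1(29.48) = 29.48

29.5 kmol/h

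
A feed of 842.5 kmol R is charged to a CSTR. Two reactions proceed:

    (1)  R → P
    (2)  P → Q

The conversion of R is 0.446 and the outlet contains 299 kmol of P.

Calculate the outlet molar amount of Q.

76.8 kmol

Conversion of R: R consumed = 1ξ₁ = 0.446 × 842.5 → ξ₁ = 375.8 kmol.
P balance: n_P = 0 + 1ξ₁ − 1ξ₂ = 299 → ξ₂ = (1·375.8 − 299)/1 = 76.75 kmol.
Outlet amounts (n = n₀ + Σ ν·ξ):
  R: 842.5 − 1(375.8) = 466.7
  P: 0 + 1(375.8) − 1(76.75) = 299
  Q: 0 + 1(76.75) = 76.75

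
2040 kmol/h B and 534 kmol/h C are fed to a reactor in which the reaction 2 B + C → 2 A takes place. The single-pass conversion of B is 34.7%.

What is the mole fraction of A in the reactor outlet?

B reacted = 0.347 × 2040 = 707.9 kmol/h; ν_B = −2, so ξ = 707.9/2 = 353.9 kmol/h.
Outlet amounts (n = n₀ + ν ξ):
  B: 2040 − 2(353.9) = 1332
  C: 534 − 1(353.9) = 180.1
  A: 0 + 2(353.9) = 707.9
Total out = 2220 kmol/h; y_A = 707.9 / 2220 = 0.3189.

0.319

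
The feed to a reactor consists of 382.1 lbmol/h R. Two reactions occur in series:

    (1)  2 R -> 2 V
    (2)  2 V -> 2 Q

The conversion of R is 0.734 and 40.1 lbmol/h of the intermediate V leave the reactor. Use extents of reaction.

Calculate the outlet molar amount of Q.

Conversion of R: R consumed = 2ξ₁ = 0.734 × 382.1 → ξ₁ = 140.2 lbmol/h.
V balance: n_V = 0 + 2ξ₁ − 2ξ₂ = 40.1 → ξ₂ = (2·140.2 − 40.1)/2 = 120.2 lbmol/h.
Outlet amounts (n = n₀ + Σ ν·ξ):
  R: 382.1 − 2(140.2) = 101.6
  V: 0 + 2(140.2) − 2(120.2) = 40.1
  Q: 0 + 2(120.2) = 240.4

240 lbmol/h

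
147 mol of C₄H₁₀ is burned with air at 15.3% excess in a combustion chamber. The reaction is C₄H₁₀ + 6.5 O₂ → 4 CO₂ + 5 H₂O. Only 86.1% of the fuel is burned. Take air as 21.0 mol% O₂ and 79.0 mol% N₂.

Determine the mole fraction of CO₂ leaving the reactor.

Stoichiometric O₂ = 6.5 × 147 = 955.5 mol; O₂ fed = 955.5 × 1.153 = 1102 mol.
N₂ fed = 1102 × 79/21 = 4144 mol.
Fuel reacted = 0.861 × 147 → ξ = 126.6 mol.
Outlet (n = n₀ + ν ξ):
  C₄H₁₀: 147 − 1(126.6) = 20.43
  O₂: 1102 − 6.5(126.6) = 279
  N₂: 4144 (inert)
  CO₂: 0 + 4(126.6) = 506.3
  H₂O: 0 + 5(126.6) = 632.8
Total out = 5583 mol; y_CO₂ = 506.3 / 5583 = 0.09068.

0.0907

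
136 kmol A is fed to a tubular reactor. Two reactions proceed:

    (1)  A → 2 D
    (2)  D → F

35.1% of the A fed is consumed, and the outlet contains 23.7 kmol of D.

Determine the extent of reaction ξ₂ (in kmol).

ξ₂ = 71.8 kmol

Conversion of A: A consumed = 1ξ₁ = 0.351 × 136 → ξ₁ = 47.74 kmol.
D balance: n_D = 0 + 2ξ₁ − 1ξ₂ = 23.7 → ξ₂ = (2·47.74 − 23.7)/1 = 71.77 kmol.
Outlet amounts (n = n₀ + Σ ν·ξ):
  A: 136 − 1(47.74) = 88.26
  D: 0 + 2(47.74) − 1(71.77) = 23.7
  F: 0 + 1(71.77) = 71.77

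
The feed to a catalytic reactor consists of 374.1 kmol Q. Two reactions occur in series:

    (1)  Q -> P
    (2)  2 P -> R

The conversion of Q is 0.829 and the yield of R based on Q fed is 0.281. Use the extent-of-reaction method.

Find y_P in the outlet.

Conversion of Q: Q consumed = 1ξ₁ = 0.829 × 374.1 → ξ₁ = 310.1 kmol.
Yield of R: 1ξ₂ / 374.1 = 0.281 → ξ₂ = 105.1 kmol.
Outlet amounts (n = n₀ + Σ ν·ξ):
  Q: 374.1 − 1(310.1) = 63.97
  P: 0 + 1(310.1) − 2(105.1) = 99.88
  R: 0 + 1(105.1) = 105.1
Total out = 269 kmol; y_P = 99.88 / 269 = 0.3713.

0.371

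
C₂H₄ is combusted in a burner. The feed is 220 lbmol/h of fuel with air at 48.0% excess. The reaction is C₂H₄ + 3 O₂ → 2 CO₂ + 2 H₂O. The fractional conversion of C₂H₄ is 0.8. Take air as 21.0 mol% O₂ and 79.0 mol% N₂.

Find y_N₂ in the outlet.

0.754

Stoichiometric O₂ = 3 × 220 = 660 lbmol/h; O₂ fed = 660 × 1.480 = 976.8 lbmol/h.
N₂ fed = 976.8 × 79/21 = 3675 lbmol/h.
Fuel reacted = 0.8 × 220 → ξ = 176 lbmol/h.
Outlet (n = n₀ + ν ξ):
  C₂H₄: 220 − 1(176) = 44
  O₂: 976.8 − 3(176) = 448.8
  N₂: 3675 (inert)
  CO₂: 0 + 2(176) = 352
  H₂O: 0 + 2(176) = 352
Total out = 4871 lbmol/h; y_N₂ = 3675 / 4871 = 0.7543.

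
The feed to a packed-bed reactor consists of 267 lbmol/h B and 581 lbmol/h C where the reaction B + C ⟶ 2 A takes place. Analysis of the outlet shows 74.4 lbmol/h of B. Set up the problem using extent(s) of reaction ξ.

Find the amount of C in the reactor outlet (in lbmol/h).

For B: n = n₀ − 1ξ → 74.4 = 267 − 1ξ, giving ξ = 192.6 lbmol/h.
Outlet amounts (n = n₀ + ν ξ):
  B: 267 − 1(192.6) = 74.4
  C: 581 − 1(192.6) = 388.4
  A: 0 + 2(192.6) = 385.2

388 lbmol/h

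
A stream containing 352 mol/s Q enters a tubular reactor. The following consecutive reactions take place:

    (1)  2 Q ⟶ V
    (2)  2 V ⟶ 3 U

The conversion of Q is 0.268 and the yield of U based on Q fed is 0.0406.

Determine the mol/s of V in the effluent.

37.6 mol/s

Conversion of Q: Q consumed = 2ξ₁ = 0.268 × 352 → ξ₁ = 47.17 mol/s.
Yield of U: 3ξ₂ / 352 = 0.0406 → ξ₂ = 4.764 mol/s.
Outlet amounts (n = n₀ + Σ ν·ξ):
  Q: 352 − 2(47.17) = 257.7
  V: 0 + 1(47.17) − 2(4.764) = 37.64
  U: 0 + 3(4.764) = 14.29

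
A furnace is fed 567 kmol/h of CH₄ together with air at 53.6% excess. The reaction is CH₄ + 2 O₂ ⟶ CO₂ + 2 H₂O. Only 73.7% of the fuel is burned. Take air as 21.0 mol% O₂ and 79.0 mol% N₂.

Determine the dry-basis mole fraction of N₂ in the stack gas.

0.816

Stoichiometric O₂ = 2 × 567 = 1134 kmol/h; O₂ fed = 1134 × 1.536 = 1742 kmol/h.
N₂ fed = 1742 × 79/21 = 6553 kmol/h.
Fuel reacted = 0.737 × 567 → ξ = 417.9 kmol/h.
Outlet (n = n₀ + ν ξ):
  CH₄: 567 − 1(417.9) = 149.1
  O₂: 1742 − 2(417.9) = 906.1
  N₂: 6553 (inert)
  CO₂: 0 + 1(417.9) = 417.9
  H₂O: 0 + 2(417.9) = 835.8
Dry total = 8026 kmol/h; y_N₂ (dry) = 6553 / 8026 = 0.8165.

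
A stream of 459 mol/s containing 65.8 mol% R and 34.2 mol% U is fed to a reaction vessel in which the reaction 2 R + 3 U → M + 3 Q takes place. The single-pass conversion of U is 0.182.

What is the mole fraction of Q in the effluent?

U reacted = 0.182 × 157 = 28.57 mol/s; ν_U = −3, so ξ = 28.57/3 = 9.523 mol/s.
Outlet amounts (n = n₀ + ν ξ):
  R: 302 − 2(9.523) = 283
  U: 157 − 3(9.523) = 128.4
  M: 0 + 1(9.523) = 9.523
  Q: 0 + 3(9.523) = 28.57
Total out = 449.5 mol/s; y_Q = 28.57 / 449.5 = 0.06356.

0.0636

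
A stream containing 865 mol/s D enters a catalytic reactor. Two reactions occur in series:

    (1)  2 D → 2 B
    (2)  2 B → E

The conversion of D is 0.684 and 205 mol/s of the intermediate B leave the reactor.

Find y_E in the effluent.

0.288

Conversion of D: D consumed = 2ξ₁ = 0.684 × 865 → ξ₁ = 295.8 mol/s.
B balance: n_B = 0 + 2ξ₁ − 2ξ₂ = 205 → ξ₂ = (2·295.8 − 205)/2 = 193.3 mol/s.
Outlet amounts (n = n₀ + Σ ν·ξ):
  D: 865 − 2(295.8) = 273.3
  B: 0 + 2(295.8) − 2(193.3) = 205
  E: 0 + 1(193.3) = 193.3
Total out = 671.7 mol/s; y_E = 193.3 / 671.7 = 0.2878.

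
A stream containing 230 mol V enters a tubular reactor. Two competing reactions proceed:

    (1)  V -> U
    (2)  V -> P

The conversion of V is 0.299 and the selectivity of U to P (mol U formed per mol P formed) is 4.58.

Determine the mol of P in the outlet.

12.3 mol

Conversion of V: V consumed = 0.299 × 230 = 68.77 mol = 1ξ₁ + 1ξ₂.
Selectivity: 1ξ₁ / (1ξ₂) = 4.58 → ξ₁ = 4.58 ξ₂.
Substitute: (1·4.58 + 1) ξ₂ = 68.77 → ξ₂ = 12.32 mol, ξ₁ = 56.45 mol.
Outlet amounts (n = n₀ + Σ ν·ξ):
  V: 230 − 1(56.45) − 1(12.32) = 161.2
  U: 0 + 1(56.45) = 56.45
  P: 0 + 1(12.32) = 12.32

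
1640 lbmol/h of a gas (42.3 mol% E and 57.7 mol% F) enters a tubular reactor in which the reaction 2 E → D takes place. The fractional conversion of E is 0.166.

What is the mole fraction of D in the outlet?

0.0364

E reacted = 0.166 × 693.7 = 115.2 lbmol/h; ν_E = −2, so ξ = 115.2/2 = 57.58 lbmol/h.
Outlet amounts (n = n₀ + ν ξ):
  E: 693.7 − 2(57.58) = 578.6
  D: 0 + 1(57.58) = 57.58
  F: 946.3 (inert)
Total out = 1582 lbmol/h; y_D = 57.58 / 1582 = 0.03639.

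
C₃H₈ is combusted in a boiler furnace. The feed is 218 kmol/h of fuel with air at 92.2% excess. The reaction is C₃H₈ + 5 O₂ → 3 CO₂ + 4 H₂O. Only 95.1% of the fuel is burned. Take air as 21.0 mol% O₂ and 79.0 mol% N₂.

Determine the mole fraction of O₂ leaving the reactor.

Stoichiometric O₂ = 5 × 218 = 1090 kmol/h; O₂ fed = 1090 × 1.922 = 2095 kmol/h.
N₂ fed = 2095 × 79/21 = 7881 kmol/h.
Fuel reacted = 0.951 × 218 → ξ = 207.3 kmol/h.
Outlet (n = n₀ + ν ξ):
  C₃H₈: 218 − 1(207.3) = 10.68
  O₂: 2095 − 5(207.3) = 1058
  N₂: 7881 (inert)
  CO₂: 0 + 3(207.3) = 622
  H₂O: 0 + 4(207.3) = 829.3
Total out = 10400 kmol/h; y_O₂ = 1058 / 10400 = 0.1018.

0.102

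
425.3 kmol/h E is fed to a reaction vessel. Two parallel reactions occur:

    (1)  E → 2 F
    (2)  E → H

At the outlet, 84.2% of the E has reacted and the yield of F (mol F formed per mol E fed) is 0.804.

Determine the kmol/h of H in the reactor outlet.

Yield of F: 2ξ₁ / 425.3 = 0.804 → ξ₁ = 171 kmol/h.
Conversion of E: 1ξ₁ + 1ξ₂ = 0.842 × 425.3 = 358.1 → ξ₂ = 187.1 kmol/h.
Outlet amounts (n = n₀ + Σ ν·ξ):
  E: 425.3 − 1(171) − 1(187.1) = 67.2
  F: 0 + 2(171) = 341.9
  H: 0 + 1(187.1) = 187.1

187 kmol/h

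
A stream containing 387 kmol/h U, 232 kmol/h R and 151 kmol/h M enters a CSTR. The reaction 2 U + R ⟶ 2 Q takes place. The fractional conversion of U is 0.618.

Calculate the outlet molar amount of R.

U reacted = 0.618 × 387 = 239.2 kmol/h; ν_U = −2, so ξ = 239.2/2 = 119.6 kmol/h.
Outlet amounts (n = n₀ + ν ξ):
  U: 387 − 2(119.6) = 147.8
  R: 232 − 1(119.6) = 112.4
  Q: 0 + 2(119.6) = 239.2
  M: 151 (inert)

112 kmol/h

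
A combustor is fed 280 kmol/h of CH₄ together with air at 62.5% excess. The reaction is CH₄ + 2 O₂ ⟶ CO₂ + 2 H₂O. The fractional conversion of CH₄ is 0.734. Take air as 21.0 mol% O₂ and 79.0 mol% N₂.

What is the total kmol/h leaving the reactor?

Stoichiometric O₂ = 2 × 280 = 560 kmol/h; O₂ fed = 560 × 1.625 = 910 kmol/h.
N₂ fed = 910 × 79/21 = 3423 kmol/h.
Fuel reacted = 0.734 × 280 → ξ = 205.5 kmol/h.
Outlet (n = n₀ + ν ξ):
  CH₄: 280 − 1(205.5) = 74.48
  O₂: 910 − 2(205.5) = 499
  N₂: 3423 (inert)
  CO₂: 0 + 1(205.5) = 205.5
  H₂O: 0 + 2(205.5) = 411
Total out = 74.48 + 499 + 3423 + 205.5 + 411 = 4613 kmol/h.

4610 kmol/h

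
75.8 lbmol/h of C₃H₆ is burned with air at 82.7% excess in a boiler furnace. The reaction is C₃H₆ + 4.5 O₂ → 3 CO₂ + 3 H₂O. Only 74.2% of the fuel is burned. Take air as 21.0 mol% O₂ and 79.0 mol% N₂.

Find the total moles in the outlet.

Stoichiometric O₂ = 4.5 × 75.8 = 341.1 lbmol/h; O₂ fed = 341.1 × 1.827 = 623.2 lbmol/h.
N₂ fed = 623.2 × 79/21 = 2344 lbmol/h.
Fuel reacted = 0.742 × 75.8 → ξ = 56.24 lbmol/h.
Outlet (n = n₀ + ν ξ):
  C₃H₆: 75.8 − 1(56.24) = 19.56
  O₂: 623.2 − 4.5(56.24) = 370.1
  N₂: 2344 (inert)
  CO₂: 0 + 3(56.24) = 168.7
  H₂O: 0 + 3(56.24) = 168.7
Total out = 19.56 + 370.1 + 2344 + 168.7 + 168.7 = 3071 lbmol/h.

3070 lbmol/h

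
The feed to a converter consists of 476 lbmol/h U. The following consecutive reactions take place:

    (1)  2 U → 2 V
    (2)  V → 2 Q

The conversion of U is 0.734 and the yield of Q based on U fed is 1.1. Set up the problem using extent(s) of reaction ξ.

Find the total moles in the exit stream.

738 lbmol/h

Conversion of U: U consumed = 2ξ₁ = 0.734 × 476 → ξ₁ = 174.7 lbmol/h.
Yield of Q: 2ξ₂ / 476 = 1.1 → ξ₂ = 261.8 lbmol/h.
Outlet amounts (n = n₀ + Σ ν·ξ):
  U: 476 − 2(174.7) = 126.6
  V: 0 + 2(174.7) − 1(261.8) = 87.58
  Q: 0 + 2(261.8) = 523.6
Total out = 126.6 + 87.58 + 523.6 = 737.8 lbmol/h.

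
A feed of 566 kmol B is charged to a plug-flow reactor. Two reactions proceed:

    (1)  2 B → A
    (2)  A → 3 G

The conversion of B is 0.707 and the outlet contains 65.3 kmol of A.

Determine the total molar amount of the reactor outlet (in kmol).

635 kmol

Conversion of B: B consumed = 2ξ₁ = 0.707 × 566 → ξ₁ = 200.1 kmol.
A balance: n_A = 0 + 1ξ₁ − 1ξ₂ = 65.3 → ξ₂ = (1·200.1 − 65.3)/1 = 134.8 kmol.
Outlet amounts (n = n₀ + Σ ν·ξ):
  B: 566 − 2(200.1) = 165.8
  A: 0 + 1(200.1) − 1(134.8) = 65.3
  G: 0 + 3(134.8) = 404.3
Total out = 165.8 + 65.3 + 404.3 = 635.5 kmol.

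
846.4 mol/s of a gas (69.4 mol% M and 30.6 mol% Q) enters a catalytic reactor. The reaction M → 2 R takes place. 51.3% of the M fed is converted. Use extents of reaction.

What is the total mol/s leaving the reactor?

1150 mol/s

M reacted = 0.513 × 587.4 = 301.3 mol/s; ν_M = −1, so ξ = 301.3/1 = 301.3 mol/s.
Outlet amounts (n = n₀ + ν ξ):
  M: 587.4 − 1(301.3) = 286.1
  R: 0 + 2(301.3) = 602.7
  Q: 259 (inert)
Total out = 286.1 + 602.7 + 259 = 1148 mol/s.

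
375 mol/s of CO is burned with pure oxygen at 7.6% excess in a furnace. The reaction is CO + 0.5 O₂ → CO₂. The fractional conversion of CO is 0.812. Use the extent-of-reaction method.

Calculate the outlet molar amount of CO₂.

304 mol/s

Stoichiometric O₂ = 0.5 × 375 = 187.5 mol/s; O₂ fed = 187.5 × 1.076 = 201.8 mol/s.
Fuel reacted = 0.812 × 375 → ξ = 304.5 mol/s.
Outlet (n = n₀ + ν ξ):
  CO: 375 − 1(304.5) = 70.5
  O₂: 201.8 − 0.5(304.5) = 49.5
  CO₂: 0 + 1(304.5) = 304.5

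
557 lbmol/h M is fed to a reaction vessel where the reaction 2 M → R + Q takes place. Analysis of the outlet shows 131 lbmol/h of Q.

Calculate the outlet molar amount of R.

For Q: n = n₀ + 1ξ → 131 = 0 + 1ξ, giving ξ = 131 lbmol/h.
Outlet amounts (n = n₀ + ν ξ):
  M: 557 − 2(131) = 295
  R: 0 + 1(131) = 131
  Q: 0 + 1(131) = 131

131 lbmol/h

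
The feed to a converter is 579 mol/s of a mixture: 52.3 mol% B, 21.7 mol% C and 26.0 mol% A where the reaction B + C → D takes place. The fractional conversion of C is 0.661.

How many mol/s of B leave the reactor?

220 mol/s

C reacted = 0.661 × 125.6 = 83.05 mol/s; ν_C = −1, so ξ = 83.05/1 = 83.05 mol/s.
Outlet amounts (n = n₀ + ν ξ):
  B: 302.8 − 1(83.05) = 219.8
  C: 125.6 − 1(83.05) = 42.59
  D: 0 + 1(83.05) = 83.05
  A: 150.5 (inert)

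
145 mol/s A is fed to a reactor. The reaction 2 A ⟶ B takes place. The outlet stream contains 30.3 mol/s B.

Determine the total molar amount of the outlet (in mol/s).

For B: n = n₀ + 1ξ → 30.3 = 0 + 1ξ, giving ξ = 30.3 mol/s.
Outlet amounts (n = n₀ + ν ξ):
  A: 145 − 2(30.3) = 84.4
  B: 0 + 1(30.3) = 30.3
Total out = 84.4 + 30.3 = 114.7 mol/s.

115 mol/s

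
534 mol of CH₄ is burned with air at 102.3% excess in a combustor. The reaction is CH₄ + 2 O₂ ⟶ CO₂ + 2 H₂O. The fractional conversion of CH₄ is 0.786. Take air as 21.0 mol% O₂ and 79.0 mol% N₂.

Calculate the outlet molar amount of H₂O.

Stoichiometric O₂ = 2 × 534 = 1068 mol; O₂ fed = 1068 × 2.023 = 2161 mol.
N₂ fed = 2161 × 79/21 = 8128 mol.
Fuel reacted = 0.786 × 534 → ξ = 419.7 mol.
Outlet (n = n₀ + ν ξ):
  CH₄: 534 − 1(419.7) = 114.3
  O₂: 2161 − 2(419.7) = 1321
  N₂: 8128 (inert)
  CO₂: 0 + 1(419.7) = 419.7
  H₂O: 0 + 2(419.7) = 839.4

839 mol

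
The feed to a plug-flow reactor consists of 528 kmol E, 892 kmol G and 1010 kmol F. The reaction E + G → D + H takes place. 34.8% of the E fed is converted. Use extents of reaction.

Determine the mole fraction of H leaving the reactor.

E reacted = 0.348 × 528 = 183.7 kmol; ν_E = −1, so ξ = 183.7/1 = 183.7 kmol.
Outlet amounts (n = n₀ + ν ξ):
  E: 528 − 1(183.7) = 344.3
  G: 892 − 1(183.7) = 708.3
  D: 0 + 1(183.7) = 183.7
  H: 0 + 1(183.7) = 183.7
  F: 1010 (inert)
Total out = 2430 kmol; y_H = 183.7 / 2430 = 0.07561.

0.0756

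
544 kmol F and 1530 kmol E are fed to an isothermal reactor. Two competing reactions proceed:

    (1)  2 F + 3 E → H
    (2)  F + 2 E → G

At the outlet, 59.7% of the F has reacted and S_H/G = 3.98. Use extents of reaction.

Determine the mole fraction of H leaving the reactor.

0.101

Conversion of F: F consumed = 0.597 × 544 = 324.8 kmol = 2ξ₁ + 1ξ₂.
Selectivity: 1ξ₁ / (1ξ₂) = 3.98 → ξ₁ = 3.98 ξ₂.
Substitute: (2·3.98 + 1) ξ₂ = 324.8 → ξ₂ = 36.25 kmol, ξ₁ = 144.3 kmol.
Outlet amounts (n = n₀ + Σ ν·ξ):
  F: 544 − 2(144.3) − 1(36.25) = 219.2
  E: 1530 − 3(144.3) − 2(36.25) = 1025
  H: 0 + 1(144.3) = 144.3
  G: 0 + 1(36.25) = 36.25
Total out = 1424 kmol; y_H = 144.3 / 1424 = 0.1013.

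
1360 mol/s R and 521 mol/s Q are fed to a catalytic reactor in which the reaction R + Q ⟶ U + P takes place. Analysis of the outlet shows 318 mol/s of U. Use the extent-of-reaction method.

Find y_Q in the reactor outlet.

0.108

For U: n = n₀ + 1ξ → 318 = 0 + 1ξ, giving ξ = 318 mol/s.
Outlet amounts (n = n₀ + ν ξ):
  R: 1360 − 1(318) = 1042
  Q: 521 − 1(318) = 203
  U: 0 + 1(318) = 318
  P: 0 + 1(318) = 318
Total out = 1881 mol/s; y_Q = 203 / 1881 = 0.1079.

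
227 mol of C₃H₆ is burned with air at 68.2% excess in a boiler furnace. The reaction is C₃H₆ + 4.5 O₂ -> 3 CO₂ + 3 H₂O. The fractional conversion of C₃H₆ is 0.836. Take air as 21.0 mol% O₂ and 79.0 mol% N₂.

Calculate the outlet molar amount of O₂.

864 mol

Stoichiometric O₂ = 4.5 × 227 = 1022 mol; O₂ fed = 1022 × 1.682 = 1718 mol.
N₂ fed = 1718 × 79/21 = 6464 mol.
Fuel reacted = 0.836 × 227 → ξ = 189.8 mol.
Outlet (n = n₀ + ν ξ):
  C₃H₆: 227 − 1(189.8) = 37.23
  O₂: 1718 − 4.5(189.8) = 864.2
  N₂: 6464 (inert)
  CO₂: 0 + 3(189.8) = 569.3
  H₂O: 0 + 3(189.8) = 569.3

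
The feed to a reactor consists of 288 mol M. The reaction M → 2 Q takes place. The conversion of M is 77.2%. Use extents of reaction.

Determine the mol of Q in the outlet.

445 mol

M reacted = 0.772 × 288 = 222.3 mol; ν_M = −1, so ξ = 222.3/1 = 222.3 mol.
Outlet amounts (n = n₀ + ν ξ):
  M: 288 − 1(222.3) = 65.66
  Q: 0 + 2(222.3) = 444.7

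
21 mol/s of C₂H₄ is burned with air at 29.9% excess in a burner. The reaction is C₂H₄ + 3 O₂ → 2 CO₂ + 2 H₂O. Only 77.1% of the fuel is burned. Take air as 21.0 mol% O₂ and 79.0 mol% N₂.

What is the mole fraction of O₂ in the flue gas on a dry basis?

Stoichiometric O₂ = 3 × 21 = 63 mol/s; O₂ fed = 63 × 1.299 = 81.84 mol/s.
N₂ fed = 81.84 × 79/21 = 307.9 mol/s.
Fuel reacted = 0.771 × 21 → ξ = 16.19 mol/s.
Outlet (n = n₀ + ν ξ):
  C₂H₄: 21 − 1(16.19) = 4.809
  O₂: 81.84 − 3(16.19) = 33.26
  N₂: 307.9 (inert)
  CO₂: 0 + 2(16.19) = 32.38
  H₂O: 0 + 2(16.19) = 32.38
Dry total = 378.3 mol/s; y_O₂ (dry) = 33.26 / 378.3 = 0.08793.

0.0879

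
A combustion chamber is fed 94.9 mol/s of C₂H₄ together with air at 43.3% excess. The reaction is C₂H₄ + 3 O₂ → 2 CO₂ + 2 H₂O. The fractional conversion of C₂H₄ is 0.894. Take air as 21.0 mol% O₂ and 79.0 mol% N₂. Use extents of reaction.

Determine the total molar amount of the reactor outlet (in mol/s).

Stoichiometric O₂ = 3 × 94.9 = 284.7 mol/s; O₂ fed = 284.7 × 1.433 = 408 mol/s.
N₂ fed = 408 × 79/21 = 1535 mol/s.
Fuel reacted = 0.894 × 94.9 → ξ = 84.84 mol/s.
Outlet (n = n₀ + ν ξ):
  C₂H₄: 94.9 − 1(84.84) = 10.06
  O₂: 408 − 3(84.84) = 153.5
  N₂: 1535 (inert)
  CO₂: 0 + 2(84.84) = 169.7
  H₂O: 0 + 2(84.84) = 169.7
Total out = 10.06 + 153.5 + 1535 + 169.7 + 169.7 = 2038 mol/s.

2040 mol/s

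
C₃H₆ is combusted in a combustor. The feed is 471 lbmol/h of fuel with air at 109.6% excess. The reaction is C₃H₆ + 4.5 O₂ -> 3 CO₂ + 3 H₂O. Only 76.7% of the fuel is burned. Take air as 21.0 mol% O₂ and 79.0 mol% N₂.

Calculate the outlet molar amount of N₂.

16700 lbmol/h

Stoichiometric O₂ = 4.5 × 471 = 2120 lbmol/h; O₂ fed = 2120 × 2.096 = 4442 lbmol/h.
N₂ fed = 4442 × 79/21 = 16710 lbmol/h.
Fuel reacted = 0.767 × 471 → ξ = 361.3 lbmol/h.
Outlet (n = n₀ + ν ξ):
  C₃H₆: 471 − 1(361.3) = 109.7
  O₂: 4442 − 4.5(361.3) = 2817
  N₂: 16710 (inert)
  CO₂: 0 + 3(361.3) = 1084
  H₂O: 0 + 3(361.3) = 1084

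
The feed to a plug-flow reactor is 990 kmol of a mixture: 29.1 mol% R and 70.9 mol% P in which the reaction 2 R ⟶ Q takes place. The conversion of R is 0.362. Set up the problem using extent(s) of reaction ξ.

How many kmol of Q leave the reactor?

52.1 kmol

R reacted = 0.362 × 288.1 = 104.3 kmol; ν_R = −2, so ξ = 104.3/2 = 52.14 kmol.
Outlet amounts (n = n₀ + ν ξ):
  R: 288.1 − 2(52.14) = 183.8
  Q: 0 + 1(52.14) = 52.14
  P: 701.9 (inert)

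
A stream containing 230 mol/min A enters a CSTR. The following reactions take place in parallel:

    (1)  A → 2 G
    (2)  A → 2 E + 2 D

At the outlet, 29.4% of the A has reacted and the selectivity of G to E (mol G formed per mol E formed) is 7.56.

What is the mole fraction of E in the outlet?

0.0504

Conversion of A: A consumed = 0.294 × 230 = 67.62 mol/min = 1ξ₁ + 1ξ₂.
Selectivity: 2ξ₁ / (2ξ₂) = 7.56 → ξ₁ = 7.56 ξ₂.
Substitute: (1·7.56 + 1) ξ₂ = 67.62 → ξ₂ = 7.9 mol/min, ξ₁ = 59.72 mol/min.
Outlet amounts (n = n₀ + Σ ν·ξ):
  A: 230 − 1(59.72) − 1(7.9) = 162.4
  G: 0 + 2(59.72) = 119.4
  E: 0 + 2(7.9) = 15.8
  D: 0 + 2(7.9) = 15.8
Total out = 313.4 mol/min; y_E = 15.8 / 313.4 = 0.05041.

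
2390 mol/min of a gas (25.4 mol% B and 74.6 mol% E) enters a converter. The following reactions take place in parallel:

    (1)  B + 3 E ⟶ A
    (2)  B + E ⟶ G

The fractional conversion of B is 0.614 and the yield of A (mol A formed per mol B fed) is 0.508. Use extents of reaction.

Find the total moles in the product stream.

1400 mol/min

Yield of A: 1ξ₁ / 607.1 = 0.508 → ξ₁ = 308.4 mol/min.
Conversion of B: 1ξ₁ + 1ξ₂ = 0.614 × 607.1 = 372.7 → ξ₂ = 64.35 mol/min.
Outlet amounts (n = n₀ + Σ ν·ξ):
  B: 607.1 − 1(308.4) − 1(64.35) = 234.3
  E: 1783 − 3(308.4) − 1(64.35) = 793.4
  A: 0 + 1(308.4) = 308.4
  G: 0 + 1(64.35) = 64.35
Total out = 234.3 + 793.4 + 308.4 + 64.35 = 1400 mol/min.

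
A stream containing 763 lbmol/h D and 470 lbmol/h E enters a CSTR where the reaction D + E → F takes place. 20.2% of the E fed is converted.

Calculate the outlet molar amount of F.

E reacted = 0.202 × 470 = 94.94 lbmol/h; ν_E = −1, so ξ = 94.94/1 = 94.94 lbmol/h.
Outlet amounts (n = n₀ + ν ξ):
  D: 763 − 1(94.94) = 668.1
  E: 470 − 1(94.94) = 375.1
  F: 0 + 1(94.94) = 94.94

94.9 lbmol/h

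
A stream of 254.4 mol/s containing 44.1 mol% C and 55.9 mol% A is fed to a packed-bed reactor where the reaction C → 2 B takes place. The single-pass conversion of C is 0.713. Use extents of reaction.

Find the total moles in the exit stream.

C reacted = 0.713 × 112.2 = 79.99 mol/s; ν_C = −1, so ξ = 79.99/1 = 79.99 mol/s.
Outlet amounts (n = n₀ + ν ξ):
  C: 112.2 − 1(79.99) = 32.2
  B: 0 + 2(79.99) = 160
  A: 142.2 (inert)
Total out = 32.2 + 160 + 142.2 = 334.4 mol/s.

334 mol/s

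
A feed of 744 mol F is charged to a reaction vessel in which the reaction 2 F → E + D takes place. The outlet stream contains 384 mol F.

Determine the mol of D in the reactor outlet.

For F: n = n₀ − 2ξ → 384 = 744 − 2ξ, giving ξ = 180 mol.
Outlet amounts (n = n₀ + ν ξ):
  F: 744 − 2(180) = 384
  E: 0 + 1(180) = 180
  D: 0 + 1(180) = 180

180 mol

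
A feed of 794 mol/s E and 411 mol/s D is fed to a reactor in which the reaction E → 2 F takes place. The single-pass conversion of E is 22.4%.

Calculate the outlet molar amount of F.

E reacted = 0.224 × 794 = 177.9 mol/s; ν_E = −1, so ξ = 177.9/1 = 177.9 mol/s.
Outlet amounts (n = n₀ + ν ξ):
  E: 794 − 1(177.9) = 616.1
  F: 0 + 2(177.9) = 355.7
  D: 411 (inert)

356 mol/s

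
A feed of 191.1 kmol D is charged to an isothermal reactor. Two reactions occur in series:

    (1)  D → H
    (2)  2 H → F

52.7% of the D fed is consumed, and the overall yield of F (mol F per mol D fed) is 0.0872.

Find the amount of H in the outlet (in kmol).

Conversion of D: D consumed = 1ξ₁ = 0.527 × 191.1 → ξ₁ = 100.7 kmol.
Yield of F: 1ξ₂ / 191.1 = 0.0872 → ξ₂ = 16.66 kmol.
Outlet amounts (n = n₀ + Σ ν·ξ):
  D: 191.1 − 1(100.7) = 90.39
  H: 0 + 1(100.7) − 2(16.66) = 67.38
  F: 0 + 1(16.66) = 16.66

67.4 kmol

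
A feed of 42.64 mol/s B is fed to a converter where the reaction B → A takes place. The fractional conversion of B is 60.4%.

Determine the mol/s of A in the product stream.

25.8 mol/s

B reacted = 0.604 × 42.64 = 25.75 mol/s; ν_B = −1, so ξ = 25.75/1 = 25.75 mol/s.
Outlet amounts (n = n₀ + ν ξ):
  B: 42.64 − 1(25.75) = 16.89
  A: 0 + 1(25.75) = 25.75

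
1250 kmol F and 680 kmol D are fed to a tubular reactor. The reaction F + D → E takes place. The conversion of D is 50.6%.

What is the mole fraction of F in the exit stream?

D reacted = 0.506 × 680 = 344.1 kmol; ν_D = −1, so ξ = 344.1/1 = 344.1 kmol.
Outlet amounts (n = n₀ + ν ξ):
  F: 1250 − 1(344.1) = 905.9
  D: 680 − 1(344.1) = 335.9
  E: 0 + 1(344.1) = 344.1
Total out = 1586 kmol; y_F = 905.9 / 1586 = 0.5712.

0.571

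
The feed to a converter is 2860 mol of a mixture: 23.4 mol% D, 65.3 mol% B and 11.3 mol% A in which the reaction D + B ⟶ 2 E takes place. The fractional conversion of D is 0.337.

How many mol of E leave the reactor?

451 mol

D reacted = 0.337 × 669.2 = 225.5 mol; ν_D = −1, so ξ = 225.5/1 = 225.5 mol.
Outlet amounts (n = n₀ + ν ξ):
  D: 669.2 − 1(225.5) = 443.7
  B: 1868 − 1(225.5) = 1642
  E: 0 + 2(225.5) = 451.1
  A: 323.2 (inert)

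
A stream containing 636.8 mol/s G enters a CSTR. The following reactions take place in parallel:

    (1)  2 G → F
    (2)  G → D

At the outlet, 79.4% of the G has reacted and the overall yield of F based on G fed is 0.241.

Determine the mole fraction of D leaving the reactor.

Yield of F: 1ξ₁ / 636.8 = 0.241 → ξ₁ = 153.5 mol/s.
Conversion of G: 2ξ₁ + 1ξ₂ = 0.794 × 636.8 = 505.6 → ξ₂ = 198.7 mol/s.
Outlet amounts (n = n₀ + Σ ν·ξ):
  G: 636.8 − 2(153.5) − 1(198.7) = 131.2
  F: 0 + 1(153.5) = 153.5
  D: 0 + 1(198.7) = 198.7
Total out = 483.3 mol/s; y_D = 198.7 / 483.3 = 0.4111.

0.411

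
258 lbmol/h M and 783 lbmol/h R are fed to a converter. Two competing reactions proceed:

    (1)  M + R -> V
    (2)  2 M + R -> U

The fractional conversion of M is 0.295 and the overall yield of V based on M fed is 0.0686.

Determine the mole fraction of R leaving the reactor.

Yield of V: 1ξ₁ / 258 = 0.0686 → ξ₁ = 17.7 lbmol/h.
Conversion of M: 1ξ₁ + 2ξ₂ = 0.295 × 258 = 76.11 → ξ₂ = 29.21 lbmol/h.
Outlet amounts (n = n₀ + Σ ν·ξ):
  M: 258 − 1(17.7) − 2(29.21) = 181.9
  R: 783 − 1(17.7) − 1(29.21) = 736.1
  V: 0 + 1(17.7) = 17.7
  U: 0 + 1(29.21) = 29.21
Total out = 964.9 lbmol/h; y_R = 736.1 / 964.9 = 0.7629.

0.763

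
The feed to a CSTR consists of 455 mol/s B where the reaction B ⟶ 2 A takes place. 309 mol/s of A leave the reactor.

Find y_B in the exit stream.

0.493

For A: n = n₀ + 2ξ → 309 = 0 + 2ξ, giving ξ = 154.5 mol/s.
Outlet amounts (n = n₀ + ν ξ):
  B: 455 − 1(154.5) = 300.5
  A: 0 + 2(154.5) = 309
Total out = 609.5 mol/s; y_B = 300.5 / 609.5 = 0.493.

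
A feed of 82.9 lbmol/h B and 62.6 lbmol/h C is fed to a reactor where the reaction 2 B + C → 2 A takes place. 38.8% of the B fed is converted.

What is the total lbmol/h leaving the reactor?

B reacted = 0.388 × 82.9 = 32.17 lbmol/h; ν_B = −2, so ξ = 32.17/2 = 16.08 lbmol/h.
Outlet amounts (n = n₀ + ν ξ):
  B: 82.9 − 2(16.08) = 50.73
  C: 62.6 − 1(16.08) = 46.52
  A: 0 + 2(16.08) = 32.17
Total out = 50.73 + 46.52 + 32.17 = 129.4 lbmol/h.

129 lbmol/h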